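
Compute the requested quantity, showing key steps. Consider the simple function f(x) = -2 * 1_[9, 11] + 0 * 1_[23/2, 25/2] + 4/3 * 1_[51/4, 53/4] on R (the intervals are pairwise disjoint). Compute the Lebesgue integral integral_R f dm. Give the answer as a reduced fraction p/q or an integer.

For a simple function f = sum_i c_i * 1_{A_i} with disjoint A_i,
  integral f dm = sum_i c_i * m(A_i).
Lengths of the A_i:
  m(A_1) = 11 - 9 = 2.
  m(A_2) = 25/2 - 23/2 = 1.
  m(A_3) = 53/4 - 51/4 = 1/2.
Contributions c_i * m(A_i):
  (-2) * (2) = -4.
  (0) * (1) = 0.
  (4/3) * (1/2) = 2/3.
Total: -4 + 0 + 2/3 = -10/3.

-10/3


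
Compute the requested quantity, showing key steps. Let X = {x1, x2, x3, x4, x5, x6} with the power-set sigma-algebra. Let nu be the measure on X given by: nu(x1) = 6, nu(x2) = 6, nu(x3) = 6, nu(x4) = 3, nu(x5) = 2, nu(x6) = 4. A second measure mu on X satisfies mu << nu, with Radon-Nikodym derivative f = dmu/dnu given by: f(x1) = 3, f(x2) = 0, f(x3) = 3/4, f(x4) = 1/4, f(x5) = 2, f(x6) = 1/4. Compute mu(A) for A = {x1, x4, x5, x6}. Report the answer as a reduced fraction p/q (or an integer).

By the defining property of the Radon-Nikodym derivative, for every measurable set A,
  mu(A) = integral_A f dnu.
Since nu is a discrete measure concentrated on the atoms of X, the integral over A reduces to the sum
  mu(A) = sum_{x in A} f(x) * nu({x}).
Computing each term:
  x1: f(x1) * nu(x1) = 3 * 6 = 18.
  x4: f(x4) * nu(x4) = 1/4 * 3 = 3/4.
  x5: f(x5) * nu(x5) = 2 * 2 = 4.
  x6: f(x6) * nu(x6) = 1/4 * 4 = 1.
Summing: mu(A) = 18 + 3/4 + 4 + 1 = 95/4.

95/4


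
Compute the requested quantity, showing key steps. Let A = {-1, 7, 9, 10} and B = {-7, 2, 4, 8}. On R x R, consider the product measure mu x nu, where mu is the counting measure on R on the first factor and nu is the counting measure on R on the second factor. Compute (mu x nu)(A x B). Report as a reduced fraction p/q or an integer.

For a measurable rectangle A x B, the product measure satisfies
  (mu x nu)(A x B) = mu(A) * nu(B).
  mu(A) = 4.
  nu(B) = 4.
  (mu x nu)(A x B) = 4 * 4 = 16.

16


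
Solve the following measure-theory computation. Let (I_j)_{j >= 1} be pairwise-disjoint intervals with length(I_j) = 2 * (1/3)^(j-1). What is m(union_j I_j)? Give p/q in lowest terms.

By countable additivity of the Lebesgue measure on pairwise disjoint measurable sets,
  m(union_{j >= 1} I_j) = sum_{j >= 1} m(I_j) = sum_{j >= 1} a * r^(j-1),
  with a = 2 and r = 1/3.
Since 0 < r = 1/3 < 1, the geometric series converges:
  sum_{j >= 1} a * r^(j-1) = a / (1 - r).
  = 2 / (1 - 1/3)
  = 2 / (2/3)
  = 3.

3


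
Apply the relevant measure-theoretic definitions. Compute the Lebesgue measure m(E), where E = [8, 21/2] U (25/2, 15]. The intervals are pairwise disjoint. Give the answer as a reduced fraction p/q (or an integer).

For pairwise disjoint intervals, m(union_i I_i) = sum_i m(I_i),
and m is invariant under swapping open/closed endpoints (single points have measure 0).
So m(E) = sum_i (b_i - a_i).
  I_1 has length 21/2 - 8 = 5/2.
  I_2 has length 15 - 25/2 = 5/2.
Summing:
  m(E) = 5/2 + 5/2 = 5.

5


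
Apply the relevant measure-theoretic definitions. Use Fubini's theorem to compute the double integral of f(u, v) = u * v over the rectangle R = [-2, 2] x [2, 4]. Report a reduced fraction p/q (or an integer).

f(u, v) is a tensor product of a function of u and a function of v, and both factors are bounded continuous (hence Lebesgue integrable) on the rectangle, so Fubini's theorem applies:
  integral_R f d(m x m) = (integral_a1^b1 u du) * (integral_a2^b2 v dv).
Inner integral in u: integral_{-2}^{2} u du = (2^2 - (-2)^2)/2
  = 0.
Inner integral in v: integral_{2}^{4} v dv = (4^2 - 2^2)/2
  = 6.
Product: (0) * (6) = 0.

0


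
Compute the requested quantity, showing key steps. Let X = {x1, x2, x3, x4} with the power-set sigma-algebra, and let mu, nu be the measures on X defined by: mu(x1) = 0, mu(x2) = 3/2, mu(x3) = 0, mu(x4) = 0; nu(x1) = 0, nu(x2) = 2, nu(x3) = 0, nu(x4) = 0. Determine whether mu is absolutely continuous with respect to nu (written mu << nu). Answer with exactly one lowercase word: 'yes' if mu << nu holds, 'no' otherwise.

mu << nu means: every nu-null measurable set is also mu-null; equivalently, for every atom x, if nu({x}) = 0 then mu({x}) = 0.
Checking each atom:
  x1: nu = 0, mu = 0 -> consistent with mu << nu.
  x2: nu = 2 > 0 -> no constraint.
  x3: nu = 0, mu = 0 -> consistent with mu << nu.
  x4: nu = 0, mu = 0 -> consistent with mu << nu.
No atom violates the condition. Therefore mu << nu.

yes


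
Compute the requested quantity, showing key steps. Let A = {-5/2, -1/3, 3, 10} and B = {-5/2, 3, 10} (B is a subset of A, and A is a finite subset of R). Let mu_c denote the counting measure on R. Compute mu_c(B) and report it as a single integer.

Counting measure assigns mu_c(E) = |E| (number of elements) when E is finite.
B has 3 element(s), so mu_c(B) = 3.

3


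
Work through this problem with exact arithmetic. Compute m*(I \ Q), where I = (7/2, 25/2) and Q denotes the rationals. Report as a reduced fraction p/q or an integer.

The interval I = (7/2, 25/2) has m(I) = 25/2 - 7/2 = 9 (endpoints are measure-zero, so open/closed/half-open agree). Write I = (I cap Q) u (I \ Q). The rationals in I are countable, so m*(I cap Q) = 0 (cover each rational by intervals whose total length is arbitrarily small). By countable subadditivity m*(I) <= m*(I cap Q) + m*(I \ Q), hence m*(I \ Q) >= m(I) = 9. The reverse inequality m*(I \ Q) <= m*(I) = 9 is trivial since (I \ Q) is a subset of I. Therefore m*(I \ Q) = 9.

9


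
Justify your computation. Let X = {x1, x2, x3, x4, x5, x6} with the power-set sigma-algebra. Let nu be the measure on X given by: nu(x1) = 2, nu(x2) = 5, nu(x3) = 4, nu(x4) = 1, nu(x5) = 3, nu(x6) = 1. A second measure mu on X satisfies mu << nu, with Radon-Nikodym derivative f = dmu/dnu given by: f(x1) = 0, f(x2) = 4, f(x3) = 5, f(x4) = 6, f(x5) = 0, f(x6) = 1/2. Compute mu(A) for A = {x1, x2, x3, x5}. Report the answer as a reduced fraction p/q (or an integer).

By the defining property of the Radon-Nikodym derivative, for every measurable set A,
  mu(A) = integral_A f dnu.
Since nu is a discrete measure concentrated on the atoms of X, the integral over A reduces to the sum
  mu(A) = sum_{x in A} f(x) * nu({x}).
Computing each term:
  x1: f(x1) * nu(x1) = 0 * 2 = 0.
  x2: f(x2) * nu(x2) = 4 * 5 = 20.
  x3: f(x3) * nu(x3) = 5 * 4 = 20.
  x5: f(x5) * nu(x5) = 0 * 3 = 0.
Summing: mu(A) = 0 + 20 + 20 + 0 = 40.

40


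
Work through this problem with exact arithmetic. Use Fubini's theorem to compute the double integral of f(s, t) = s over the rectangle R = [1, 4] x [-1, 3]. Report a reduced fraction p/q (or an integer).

f(s, t) is a tensor product of a function of s and a function of t, and both factors are bounded continuous (hence Lebesgue integrable) on the rectangle, so Fubini's theorem applies:
  integral_R f d(m x m) = (integral_a1^b1 s ds) * (integral_a2^b2 1 dt).
Inner integral in s: integral_{1}^{4} s ds = (4^2 - 1^2)/2
  = 15/2.
Inner integral in t: integral_{-1}^{3} 1 dt = (3^1 - (-1)^1)/1
  = 4.
Product: (15/2) * (4) = 30.

30


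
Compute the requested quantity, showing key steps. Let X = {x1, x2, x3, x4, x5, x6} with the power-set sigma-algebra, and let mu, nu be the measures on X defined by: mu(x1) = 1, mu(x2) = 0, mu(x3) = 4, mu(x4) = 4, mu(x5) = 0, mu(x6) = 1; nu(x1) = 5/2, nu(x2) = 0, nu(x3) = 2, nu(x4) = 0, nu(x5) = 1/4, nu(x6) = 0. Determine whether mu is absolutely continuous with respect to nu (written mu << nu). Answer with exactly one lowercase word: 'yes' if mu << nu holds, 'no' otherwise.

mu << nu means: every nu-null measurable set is also mu-null; equivalently, for every atom x, if nu({x}) = 0 then mu({x}) = 0.
Checking each atom:
  x1: nu = 5/2 > 0 -> no constraint.
  x2: nu = 0, mu = 0 -> consistent with mu << nu.
  x3: nu = 2 > 0 -> no constraint.
  x4: nu = 0, mu = 4 > 0 -> violates mu << nu.
  x5: nu = 1/4 > 0 -> no constraint.
  x6: nu = 0, mu = 1 > 0 -> violates mu << nu.
The atom(s) x4, x6 violate the condition (nu = 0 but mu > 0). Therefore mu is NOT absolutely continuous w.r.t. nu.

no


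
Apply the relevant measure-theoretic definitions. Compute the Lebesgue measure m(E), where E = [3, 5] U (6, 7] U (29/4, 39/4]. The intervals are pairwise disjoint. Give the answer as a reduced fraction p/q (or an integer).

For pairwise disjoint intervals, m(union_i I_i) = sum_i m(I_i),
and m is invariant under swapping open/closed endpoints (single points have measure 0).
So m(E) = sum_i (b_i - a_i).
  I_1 has length 5 - 3 = 2.
  I_2 has length 7 - 6 = 1.
  I_3 has length 39/4 - 29/4 = 5/2.
Summing:
  m(E) = 2 + 1 + 5/2 = 11/2.

11/2


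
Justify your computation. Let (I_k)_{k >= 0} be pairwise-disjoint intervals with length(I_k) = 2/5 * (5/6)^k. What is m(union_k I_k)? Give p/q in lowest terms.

By countable additivity of the Lebesgue measure on pairwise disjoint measurable sets,
  m(union_{k >= 0} I_k) = sum_{k >= 0} m(I_k) = sum_{k >= 0} a * r^k,
  with a = 2/5 and r = 5/6.
Since 0 < r = 5/6 < 1, the geometric series converges:
  sum_{k >= 0} a * r^k = a / (1 - r).
  = 2/5 / (1 - 5/6)
  = 2/5 / (1/6)
  = 12/5.

12/5


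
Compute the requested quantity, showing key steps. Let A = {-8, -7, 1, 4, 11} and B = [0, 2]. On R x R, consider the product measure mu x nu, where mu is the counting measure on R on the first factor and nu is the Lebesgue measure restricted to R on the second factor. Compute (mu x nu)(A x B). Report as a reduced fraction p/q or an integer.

For a measurable rectangle A x B, the product measure satisfies
  (mu x nu)(A x B) = mu(A) * nu(B).
  mu(A) = 5.
  nu(B) = 2.
  (mu x nu)(A x B) = 5 * 2 = 10.

10


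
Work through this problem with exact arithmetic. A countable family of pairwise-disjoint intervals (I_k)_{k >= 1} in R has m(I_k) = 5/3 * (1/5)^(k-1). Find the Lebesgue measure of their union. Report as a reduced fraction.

By countable additivity of the Lebesgue measure on pairwise disjoint measurable sets,
  m(union_{k >= 1} I_k) = sum_{k >= 1} m(I_k) = sum_{k >= 1} a * r^(k-1),
  with a = 5/3 and r = 1/5.
Since 0 < r = 1/5 < 1, the geometric series converges:
  sum_{k >= 1} a * r^(k-1) = a / (1 - r).
  = 5/3 / (1 - 1/5)
  = 5/3 / (4/5)
  = 25/12.

25/12


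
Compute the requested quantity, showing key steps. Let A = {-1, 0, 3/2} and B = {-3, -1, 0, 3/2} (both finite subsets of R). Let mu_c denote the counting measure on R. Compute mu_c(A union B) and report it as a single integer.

Counting measure on a finite set equals cardinality. By inclusion-exclusion, |A union B| = |A| + |B| - |A cap B|.
|A| = 3, |B| = 4, |A cap B| = 3.
So mu_c(A union B) = 3 + 4 - 3 = 4.

4


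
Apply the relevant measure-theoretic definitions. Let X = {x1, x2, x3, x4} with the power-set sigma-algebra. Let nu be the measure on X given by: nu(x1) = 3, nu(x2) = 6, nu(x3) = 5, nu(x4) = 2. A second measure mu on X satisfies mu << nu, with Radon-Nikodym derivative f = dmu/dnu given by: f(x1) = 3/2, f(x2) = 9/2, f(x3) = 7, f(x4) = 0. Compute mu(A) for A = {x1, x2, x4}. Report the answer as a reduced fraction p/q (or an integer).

By the defining property of the Radon-Nikodym derivative, for every measurable set A,
  mu(A) = integral_A f dnu.
Since nu is a discrete measure concentrated on the atoms of X, the integral over A reduces to the sum
  mu(A) = sum_{x in A} f(x) * nu({x}).
Computing each term:
  x1: f(x1) * nu(x1) = 3/2 * 3 = 9/2.
  x2: f(x2) * nu(x2) = 9/2 * 6 = 27.
  x4: f(x4) * nu(x4) = 0 * 2 = 0.
Summing: mu(A) = 9/2 + 27 + 0 = 63/2.

63/2


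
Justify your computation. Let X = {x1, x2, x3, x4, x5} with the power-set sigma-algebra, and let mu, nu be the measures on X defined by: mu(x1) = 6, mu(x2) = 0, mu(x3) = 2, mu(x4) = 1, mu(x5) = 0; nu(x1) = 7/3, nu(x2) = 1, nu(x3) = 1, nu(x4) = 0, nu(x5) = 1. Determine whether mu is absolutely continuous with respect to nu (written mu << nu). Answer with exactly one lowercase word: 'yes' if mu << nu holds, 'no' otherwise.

mu << nu means: every nu-null measurable set is also mu-null; equivalently, for every atom x, if nu({x}) = 0 then mu({x}) = 0.
Checking each atom:
  x1: nu = 7/3 > 0 -> no constraint.
  x2: nu = 1 > 0 -> no constraint.
  x3: nu = 1 > 0 -> no constraint.
  x4: nu = 0, mu = 1 > 0 -> violates mu << nu.
  x5: nu = 1 > 0 -> no constraint.
The atom(s) x4 violate the condition (nu = 0 but mu > 0). Therefore mu is NOT absolutely continuous w.r.t. nu.

no


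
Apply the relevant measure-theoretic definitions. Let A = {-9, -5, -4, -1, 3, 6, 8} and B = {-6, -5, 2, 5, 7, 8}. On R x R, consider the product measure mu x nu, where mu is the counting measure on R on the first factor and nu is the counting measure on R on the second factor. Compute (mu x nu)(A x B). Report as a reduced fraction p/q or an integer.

For a measurable rectangle A x B, the product measure satisfies
  (mu x nu)(A x B) = mu(A) * nu(B).
  mu(A) = 7.
  nu(B) = 6.
  (mu x nu)(A x B) = 7 * 6 = 42.

42


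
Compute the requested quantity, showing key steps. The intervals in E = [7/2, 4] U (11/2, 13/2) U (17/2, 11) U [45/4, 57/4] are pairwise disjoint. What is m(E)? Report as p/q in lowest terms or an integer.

For pairwise disjoint intervals, m(union_i I_i) = sum_i m(I_i),
and m is invariant under swapping open/closed endpoints (single points have measure 0).
So m(E) = sum_i (b_i - a_i).
  I_1 has length 4 - 7/2 = 1/2.
  I_2 has length 13/2 - 11/2 = 1.
  I_3 has length 11 - 17/2 = 5/2.
  I_4 has length 57/4 - 45/4 = 3.
Summing:
  m(E) = 1/2 + 1 + 5/2 + 3 = 7.

7


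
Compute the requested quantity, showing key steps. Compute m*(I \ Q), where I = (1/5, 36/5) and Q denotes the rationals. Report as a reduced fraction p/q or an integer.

The interval I = (1/5, 36/5) has m(I) = 36/5 - 1/5 = 7 (endpoints are measure-zero, so open/closed/half-open agree). Write I = (I cap Q) u (I \ Q). The rationals in I are countable, so m*(I cap Q) = 0 (cover each rational by intervals whose total length is arbitrarily small). By countable subadditivity m*(I) <= m*(I cap Q) + m*(I \ Q), hence m*(I \ Q) >= m(I) = 7. The reverse inequality m*(I \ Q) <= m*(I) = 7 is trivial since (I \ Q) is a subset of I. Therefore m*(I \ Q) = 7.

7


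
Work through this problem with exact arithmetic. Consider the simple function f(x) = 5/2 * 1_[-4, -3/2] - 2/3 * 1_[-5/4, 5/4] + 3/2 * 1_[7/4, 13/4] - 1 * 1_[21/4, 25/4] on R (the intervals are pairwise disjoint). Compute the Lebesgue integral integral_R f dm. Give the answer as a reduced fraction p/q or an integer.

For a simple function f = sum_i c_i * 1_{A_i} with disjoint A_i,
  integral f dm = sum_i c_i * m(A_i).
Lengths of the A_i:
  m(A_1) = -3/2 - (-4) = 5/2.
  m(A_2) = 5/4 - (-5/4) = 5/2.
  m(A_3) = 13/4 - 7/4 = 3/2.
  m(A_4) = 25/4 - 21/4 = 1.
Contributions c_i * m(A_i):
  (5/2) * (5/2) = 25/4.
  (-2/3) * (5/2) = -5/3.
  (3/2) * (3/2) = 9/4.
  (-1) * (1) = -1.
Total: 25/4 - 5/3 + 9/4 - 1 = 35/6.

35/6


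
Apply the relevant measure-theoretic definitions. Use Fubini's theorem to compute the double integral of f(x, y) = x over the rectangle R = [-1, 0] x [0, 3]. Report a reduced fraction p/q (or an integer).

f(x, y) is a tensor product of a function of x and a function of y, and both factors are bounded continuous (hence Lebesgue integrable) on the rectangle, so Fubini's theorem applies:
  integral_R f d(m x m) = (integral_a1^b1 x dx) * (integral_a2^b2 1 dy).
Inner integral in x: integral_{-1}^{0} x dx = (0^2 - (-1)^2)/2
  = -1/2.
Inner integral in y: integral_{0}^{3} 1 dy = (3^1 - 0^1)/1
  = 3.
Product: (-1/2) * (3) = -3/2.

-3/2


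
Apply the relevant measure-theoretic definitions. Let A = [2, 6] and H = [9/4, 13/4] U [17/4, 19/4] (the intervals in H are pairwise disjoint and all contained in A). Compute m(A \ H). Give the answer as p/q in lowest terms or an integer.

The ambient interval has length m(A) = 6 - 2 = 4.
Since the holes are disjoint and sit inside A, by finite additivity
  m(H) = sum_i (b_i - a_i), and m(A \ H) = m(A) - m(H).
Computing the hole measures:
  m(H_1) = 13/4 - 9/4 = 1.
  m(H_2) = 19/4 - 17/4 = 1/2.
Summed: m(H) = 1 + 1/2 = 3/2.
So m(A \ H) = 4 - 3/2 = 5/2.

5/2


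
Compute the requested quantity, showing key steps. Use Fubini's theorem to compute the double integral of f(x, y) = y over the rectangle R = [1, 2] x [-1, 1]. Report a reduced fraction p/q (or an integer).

f(x, y) is a tensor product of a function of x and a function of y, and both factors are bounded continuous (hence Lebesgue integrable) on the rectangle, so Fubini's theorem applies:
  integral_R f d(m x m) = (integral_a1^b1 1 dx) * (integral_a2^b2 y dy).
Inner integral in x: integral_{1}^{2} 1 dx = (2^1 - 1^1)/1
  = 1.
Inner integral in y: integral_{-1}^{1} y dy = (1^2 - (-1)^2)/2
  = 0.
Product: (1) * (0) = 0.

0


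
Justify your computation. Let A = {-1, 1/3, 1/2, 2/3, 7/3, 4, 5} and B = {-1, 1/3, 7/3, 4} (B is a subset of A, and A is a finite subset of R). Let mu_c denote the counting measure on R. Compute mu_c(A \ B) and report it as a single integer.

Counting measure assigns mu_c(E) = |E| (number of elements) when E is finite. For B subset A, A \ B is the set of elements of A not in B, so |A \ B| = |A| - |B|.
|A| = 7, |B| = 4, so mu_c(A \ B) = 7 - 4 = 3.

3


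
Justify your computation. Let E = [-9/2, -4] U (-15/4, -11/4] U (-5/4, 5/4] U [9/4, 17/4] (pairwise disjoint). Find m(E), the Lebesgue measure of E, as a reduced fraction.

For pairwise disjoint intervals, m(union_i I_i) = sum_i m(I_i),
and m is invariant under swapping open/closed endpoints (single points have measure 0).
So m(E) = sum_i (b_i - a_i).
  I_1 has length -4 - (-9/2) = 1/2.
  I_2 has length -11/4 - (-15/4) = 1.
  I_3 has length 5/4 - (-5/4) = 5/2.
  I_4 has length 17/4 - 9/4 = 2.
Summing:
  m(E) = 1/2 + 1 + 5/2 + 2 = 6.

6


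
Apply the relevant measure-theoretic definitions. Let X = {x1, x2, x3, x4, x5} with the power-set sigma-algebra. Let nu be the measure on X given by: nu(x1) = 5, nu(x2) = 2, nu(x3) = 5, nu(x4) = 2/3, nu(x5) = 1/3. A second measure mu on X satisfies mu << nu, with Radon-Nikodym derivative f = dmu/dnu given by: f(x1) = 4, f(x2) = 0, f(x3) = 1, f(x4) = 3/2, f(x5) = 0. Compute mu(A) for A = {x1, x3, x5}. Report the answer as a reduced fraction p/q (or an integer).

By the defining property of the Radon-Nikodym derivative, for every measurable set A,
  mu(A) = integral_A f dnu.
Since nu is a discrete measure concentrated on the atoms of X, the integral over A reduces to the sum
  mu(A) = sum_{x in A} f(x) * nu({x}).
Computing each term:
  x1: f(x1) * nu(x1) = 4 * 5 = 20.
  x3: f(x3) * nu(x3) = 1 * 5 = 5.
  x5: f(x5) * nu(x5) = 0 * 1/3 = 0.
Summing: mu(A) = 20 + 5 + 0 = 25.

25


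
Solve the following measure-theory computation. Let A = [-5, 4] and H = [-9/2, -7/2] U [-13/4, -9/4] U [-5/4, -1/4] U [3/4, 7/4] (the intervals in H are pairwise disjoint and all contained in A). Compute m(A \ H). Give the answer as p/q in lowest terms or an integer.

The ambient interval has length m(A) = 4 - (-5) = 9.
Since the holes are disjoint and sit inside A, by finite additivity
  m(H) = sum_i (b_i - a_i), and m(A \ H) = m(A) - m(H).
Computing the hole measures:
  m(H_1) = -7/2 - (-9/2) = 1.
  m(H_2) = -9/4 - (-13/4) = 1.
  m(H_3) = -1/4 - (-5/4) = 1.
  m(H_4) = 7/4 - 3/4 = 1.
Summed: m(H) = 1 + 1 + 1 + 1 = 4.
So m(A \ H) = 9 - 4 = 5.

5


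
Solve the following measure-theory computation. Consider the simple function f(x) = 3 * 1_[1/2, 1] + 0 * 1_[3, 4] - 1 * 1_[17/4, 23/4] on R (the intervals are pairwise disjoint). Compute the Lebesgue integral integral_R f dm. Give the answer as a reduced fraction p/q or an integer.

For a simple function f = sum_i c_i * 1_{A_i} with disjoint A_i,
  integral f dm = sum_i c_i * m(A_i).
Lengths of the A_i:
  m(A_1) = 1 - 1/2 = 1/2.
  m(A_2) = 4 - 3 = 1.
  m(A_3) = 23/4 - 17/4 = 3/2.
Contributions c_i * m(A_i):
  (3) * (1/2) = 3/2.
  (0) * (1) = 0.
  (-1) * (3/2) = -3/2.
Total: 3/2 + 0 - 3/2 = 0.

0


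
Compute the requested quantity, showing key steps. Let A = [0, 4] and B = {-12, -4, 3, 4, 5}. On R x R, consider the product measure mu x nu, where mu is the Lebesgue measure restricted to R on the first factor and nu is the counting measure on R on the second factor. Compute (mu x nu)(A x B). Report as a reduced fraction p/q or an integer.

For a measurable rectangle A x B, the product measure satisfies
  (mu x nu)(A x B) = mu(A) * nu(B).
  mu(A) = 4.
  nu(B) = 5.
  (mu x nu)(A x B) = 4 * 5 = 20.

20


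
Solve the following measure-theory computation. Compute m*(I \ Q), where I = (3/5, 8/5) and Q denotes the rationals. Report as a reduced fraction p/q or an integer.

The interval I = (3/5, 8/5) has m(I) = 8/5 - 3/5 = 1 (endpoints are measure-zero, so open/closed/half-open agree). Write I = (I cap Q) u (I \ Q). The rationals in I are countable, so m*(I cap Q) = 0 (cover each rational by intervals whose total length is arbitrarily small). By countable subadditivity m*(I) <= m*(I cap Q) + m*(I \ Q), hence m*(I \ Q) >= m(I) = 1. The reverse inequality m*(I \ Q) <= m*(I) = 1 is trivial since (I \ Q) is a subset of I. Therefore m*(I \ Q) = 1.

1


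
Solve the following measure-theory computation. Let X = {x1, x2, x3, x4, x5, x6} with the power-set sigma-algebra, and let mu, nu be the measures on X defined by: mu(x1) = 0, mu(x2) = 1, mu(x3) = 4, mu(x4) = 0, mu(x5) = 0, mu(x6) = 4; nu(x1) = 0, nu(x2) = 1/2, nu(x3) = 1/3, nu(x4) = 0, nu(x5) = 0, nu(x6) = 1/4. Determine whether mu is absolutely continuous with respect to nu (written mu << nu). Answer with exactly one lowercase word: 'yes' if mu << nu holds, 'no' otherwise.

mu << nu means: every nu-null measurable set is also mu-null; equivalently, for every atom x, if nu({x}) = 0 then mu({x}) = 0.
Checking each atom:
  x1: nu = 0, mu = 0 -> consistent with mu << nu.
  x2: nu = 1/2 > 0 -> no constraint.
  x3: nu = 1/3 > 0 -> no constraint.
  x4: nu = 0, mu = 0 -> consistent with mu << nu.
  x5: nu = 0, mu = 0 -> consistent with mu << nu.
  x6: nu = 1/4 > 0 -> no constraint.
No atom violates the condition. Therefore mu << nu.

yes


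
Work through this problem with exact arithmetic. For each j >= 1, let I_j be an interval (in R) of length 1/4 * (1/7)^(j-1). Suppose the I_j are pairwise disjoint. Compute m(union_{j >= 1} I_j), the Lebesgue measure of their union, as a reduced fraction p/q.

By countable additivity of the Lebesgue measure on pairwise disjoint measurable sets,
  m(union_{j >= 1} I_j) = sum_{j >= 1} m(I_j) = sum_{j >= 1} a * r^(j-1),
  with a = 1/4 and r = 1/7.
Since 0 < r = 1/7 < 1, the geometric series converges:
  sum_{j >= 1} a * r^(j-1) = a / (1 - r).
  = 1/4 / (1 - 1/7)
  = 1/4 / (6/7)
  = 7/24.

7/24


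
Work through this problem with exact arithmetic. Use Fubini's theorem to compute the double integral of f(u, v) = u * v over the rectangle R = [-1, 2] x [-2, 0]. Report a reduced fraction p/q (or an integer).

f(u, v) is a tensor product of a function of u and a function of v, and both factors are bounded continuous (hence Lebesgue integrable) on the rectangle, so Fubini's theorem applies:
  integral_R f d(m x m) = (integral_a1^b1 u du) * (integral_a2^b2 v dv).
Inner integral in u: integral_{-1}^{2} u du = (2^2 - (-1)^2)/2
  = 3/2.
Inner integral in v: integral_{-2}^{0} v dv = (0^2 - (-2)^2)/2
  = -2.
Product: (3/2) * (-2) = -3.

-3


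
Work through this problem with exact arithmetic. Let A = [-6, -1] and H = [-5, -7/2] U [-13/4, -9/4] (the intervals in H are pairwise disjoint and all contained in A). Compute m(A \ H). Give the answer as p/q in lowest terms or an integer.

The ambient interval has length m(A) = -1 - (-6) = 5.
Since the holes are disjoint and sit inside A, by finite additivity
  m(H) = sum_i (b_i - a_i), and m(A \ H) = m(A) - m(H).
Computing the hole measures:
  m(H_1) = -7/2 - (-5) = 3/2.
  m(H_2) = -9/4 - (-13/4) = 1.
Summed: m(H) = 3/2 + 1 = 5/2.
So m(A \ H) = 5 - 5/2 = 5/2.

5/2


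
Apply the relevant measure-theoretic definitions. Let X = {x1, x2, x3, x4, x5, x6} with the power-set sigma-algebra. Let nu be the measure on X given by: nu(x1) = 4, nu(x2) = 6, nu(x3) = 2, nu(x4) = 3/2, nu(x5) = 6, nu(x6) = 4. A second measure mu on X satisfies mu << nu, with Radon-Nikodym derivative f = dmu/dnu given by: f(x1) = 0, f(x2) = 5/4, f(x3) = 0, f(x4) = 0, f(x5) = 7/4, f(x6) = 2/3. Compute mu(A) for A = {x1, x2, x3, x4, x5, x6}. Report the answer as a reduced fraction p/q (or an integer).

By the defining property of the Radon-Nikodym derivative, for every measurable set A,
  mu(A) = integral_A f dnu.
Since nu is a discrete measure concentrated on the atoms of X, the integral over A reduces to the sum
  mu(A) = sum_{x in A} f(x) * nu({x}).
Computing each term:
  x1: f(x1) * nu(x1) = 0 * 4 = 0.
  x2: f(x2) * nu(x2) = 5/4 * 6 = 15/2.
  x3: f(x3) * nu(x3) = 0 * 2 = 0.
  x4: f(x4) * nu(x4) = 0 * 3/2 = 0.
  x5: f(x5) * nu(x5) = 7/4 * 6 = 21/2.
  x6: f(x6) * nu(x6) = 2/3 * 4 = 8/3.
Summing: mu(A) = 0 + 15/2 + 0 + 0 + 21/2 + 8/3 = 62/3.

62/3


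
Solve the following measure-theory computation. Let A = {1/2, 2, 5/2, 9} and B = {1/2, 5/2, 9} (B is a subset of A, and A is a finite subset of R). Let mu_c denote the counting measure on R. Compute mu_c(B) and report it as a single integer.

Counting measure assigns mu_c(E) = |E| (number of elements) when E is finite.
B has 3 element(s), so mu_c(B) = 3.

3


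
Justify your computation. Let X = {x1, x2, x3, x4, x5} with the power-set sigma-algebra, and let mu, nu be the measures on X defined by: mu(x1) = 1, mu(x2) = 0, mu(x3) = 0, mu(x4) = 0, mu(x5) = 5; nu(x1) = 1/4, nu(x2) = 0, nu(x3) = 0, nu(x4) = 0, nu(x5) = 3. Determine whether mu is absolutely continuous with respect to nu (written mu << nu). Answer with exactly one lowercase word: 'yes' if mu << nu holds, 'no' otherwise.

mu << nu means: every nu-null measurable set is also mu-null; equivalently, for every atom x, if nu({x}) = 0 then mu({x}) = 0.
Checking each atom:
  x1: nu = 1/4 > 0 -> no constraint.
  x2: nu = 0, mu = 0 -> consistent with mu << nu.
  x3: nu = 0, mu = 0 -> consistent with mu << nu.
  x4: nu = 0, mu = 0 -> consistent with mu << nu.
  x5: nu = 3 > 0 -> no constraint.
No atom violates the condition. Therefore mu << nu.

yes


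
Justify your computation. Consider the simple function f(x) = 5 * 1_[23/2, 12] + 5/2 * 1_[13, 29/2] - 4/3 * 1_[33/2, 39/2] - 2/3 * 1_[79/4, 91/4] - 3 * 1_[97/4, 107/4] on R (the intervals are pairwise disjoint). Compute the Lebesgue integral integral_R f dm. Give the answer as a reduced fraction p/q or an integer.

For a simple function f = sum_i c_i * 1_{A_i} with disjoint A_i,
  integral f dm = sum_i c_i * m(A_i).
Lengths of the A_i:
  m(A_1) = 12 - 23/2 = 1/2.
  m(A_2) = 29/2 - 13 = 3/2.
  m(A_3) = 39/2 - 33/2 = 3.
  m(A_4) = 91/4 - 79/4 = 3.
  m(A_5) = 107/4 - 97/4 = 5/2.
Contributions c_i * m(A_i):
  (5) * (1/2) = 5/2.
  (5/2) * (3/2) = 15/4.
  (-4/3) * (3) = -4.
  (-2/3) * (3) = -2.
  (-3) * (5/2) = -15/2.
Total: 5/2 + 15/4 - 4 - 2 - 15/2 = -29/4.

-29/4


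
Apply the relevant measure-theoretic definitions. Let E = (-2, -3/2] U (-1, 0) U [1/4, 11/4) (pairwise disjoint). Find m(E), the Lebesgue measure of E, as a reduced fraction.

For pairwise disjoint intervals, m(union_i I_i) = sum_i m(I_i),
and m is invariant under swapping open/closed endpoints (single points have measure 0).
So m(E) = sum_i (b_i - a_i).
  I_1 has length -3/2 - (-2) = 1/2.
  I_2 has length 0 - (-1) = 1.
  I_3 has length 11/4 - 1/4 = 5/2.
Summing:
  m(E) = 1/2 + 1 + 5/2 = 4.

4


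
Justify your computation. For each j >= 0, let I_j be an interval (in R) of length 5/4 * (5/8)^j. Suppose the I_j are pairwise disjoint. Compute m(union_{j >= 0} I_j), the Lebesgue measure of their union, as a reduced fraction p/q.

By countable additivity of the Lebesgue measure on pairwise disjoint measurable sets,
  m(union_{j >= 0} I_j) = sum_{j >= 0} m(I_j) = sum_{j >= 0} a * r^j,
  with a = 5/4 and r = 5/8.
Since 0 < r = 5/8 < 1, the geometric series converges:
  sum_{j >= 0} a * r^j = a / (1 - r).
  = 5/4 / (1 - 5/8)
  = 5/4 / (3/8)
  = 10/3.

10/3


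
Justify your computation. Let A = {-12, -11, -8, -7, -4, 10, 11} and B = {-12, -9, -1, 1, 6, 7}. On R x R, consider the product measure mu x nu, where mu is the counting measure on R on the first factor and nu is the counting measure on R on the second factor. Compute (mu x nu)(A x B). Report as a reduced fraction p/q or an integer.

For a measurable rectangle A x B, the product measure satisfies
  (mu x nu)(A x B) = mu(A) * nu(B).
  mu(A) = 7.
  nu(B) = 6.
  (mu x nu)(A x B) = 7 * 6 = 42.

42


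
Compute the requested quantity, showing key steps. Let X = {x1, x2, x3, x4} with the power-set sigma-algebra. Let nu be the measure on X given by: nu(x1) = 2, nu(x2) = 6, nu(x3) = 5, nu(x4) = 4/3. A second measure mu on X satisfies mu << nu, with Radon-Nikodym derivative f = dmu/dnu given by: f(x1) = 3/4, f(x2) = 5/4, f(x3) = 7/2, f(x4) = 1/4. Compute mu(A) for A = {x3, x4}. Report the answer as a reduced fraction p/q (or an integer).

By the defining property of the Radon-Nikodym derivative, for every measurable set A,
  mu(A) = integral_A f dnu.
Since nu is a discrete measure concentrated on the atoms of X, the integral over A reduces to the sum
  mu(A) = sum_{x in A} f(x) * nu({x}).
Computing each term:
  x3: f(x3) * nu(x3) = 7/2 * 5 = 35/2.
  x4: f(x4) * nu(x4) = 1/4 * 4/3 = 1/3.
Summing: mu(A) = 35/2 + 1/3 = 107/6.

107/6


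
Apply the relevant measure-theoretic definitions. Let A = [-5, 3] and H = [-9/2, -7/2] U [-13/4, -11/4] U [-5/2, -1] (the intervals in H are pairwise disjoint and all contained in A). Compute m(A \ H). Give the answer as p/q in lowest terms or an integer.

The ambient interval has length m(A) = 3 - (-5) = 8.
Since the holes are disjoint and sit inside A, by finite additivity
  m(H) = sum_i (b_i - a_i), and m(A \ H) = m(A) - m(H).
Computing the hole measures:
  m(H_1) = -7/2 - (-9/2) = 1.
  m(H_2) = -11/4 - (-13/4) = 1/2.
  m(H_3) = -1 - (-5/2) = 3/2.
Summed: m(H) = 1 + 1/2 + 3/2 = 3.
So m(A \ H) = 8 - 3 = 5.

5


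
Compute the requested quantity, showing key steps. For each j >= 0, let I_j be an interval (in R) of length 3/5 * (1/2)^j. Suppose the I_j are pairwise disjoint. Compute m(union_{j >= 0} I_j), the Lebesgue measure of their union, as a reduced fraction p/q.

By countable additivity of the Lebesgue measure on pairwise disjoint measurable sets,
  m(union_{j >= 0} I_j) = sum_{j >= 0} m(I_j) = sum_{j >= 0} a * r^j,
  with a = 3/5 and r = 1/2.
Since 0 < r = 1/2 < 1, the geometric series converges:
  sum_{j >= 0} a * r^j = a / (1 - r).
  = 3/5 / (1 - 1/2)
  = 3/5 / (1/2)
  = 6/5.

6/5


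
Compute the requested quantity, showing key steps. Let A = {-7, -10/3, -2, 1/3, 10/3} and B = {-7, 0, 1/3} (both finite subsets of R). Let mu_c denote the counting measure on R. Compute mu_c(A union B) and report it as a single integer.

Counting measure on a finite set equals cardinality. By inclusion-exclusion, |A union B| = |A| + |B| - |A cap B|.
|A| = 5, |B| = 3, |A cap B| = 2.
So mu_c(A union B) = 5 + 3 - 2 = 6.

6


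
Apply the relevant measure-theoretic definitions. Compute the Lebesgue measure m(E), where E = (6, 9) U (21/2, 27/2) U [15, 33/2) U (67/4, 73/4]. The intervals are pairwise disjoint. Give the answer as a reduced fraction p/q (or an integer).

For pairwise disjoint intervals, m(union_i I_i) = sum_i m(I_i),
and m is invariant under swapping open/closed endpoints (single points have measure 0).
So m(E) = sum_i (b_i - a_i).
  I_1 has length 9 - 6 = 3.
  I_2 has length 27/2 - 21/2 = 3.
  I_3 has length 33/2 - 15 = 3/2.
  I_4 has length 73/4 - 67/4 = 3/2.
Summing:
  m(E) = 3 + 3 + 3/2 + 3/2 = 9.

9


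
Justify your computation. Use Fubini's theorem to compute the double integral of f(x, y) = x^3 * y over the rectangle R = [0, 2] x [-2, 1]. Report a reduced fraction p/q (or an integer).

f(x, y) is a tensor product of a function of x and a function of y, and both factors are bounded continuous (hence Lebesgue integrable) on the rectangle, so Fubini's theorem applies:
  integral_R f d(m x m) = (integral_a1^b1 x^3 dx) * (integral_a2^b2 y dy).
Inner integral in x: integral_{0}^{2} x^3 dx = (2^4 - 0^4)/4
  = 4.
Inner integral in y: integral_{-2}^{1} y dy = (1^2 - (-2)^2)/2
  = -3/2.
Product: (4) * (-3/2) = -6.

-6


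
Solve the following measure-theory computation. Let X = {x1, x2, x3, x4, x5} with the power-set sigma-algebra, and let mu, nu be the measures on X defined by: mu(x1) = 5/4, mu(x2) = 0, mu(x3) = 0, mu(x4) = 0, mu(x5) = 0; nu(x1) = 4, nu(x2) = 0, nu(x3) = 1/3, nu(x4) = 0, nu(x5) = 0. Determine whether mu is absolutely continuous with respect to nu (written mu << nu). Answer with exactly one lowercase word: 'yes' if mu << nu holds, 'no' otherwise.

mu << nu means: every nu-null measurable set is also mu-null; equivalently, for every atom x, if nu({x}) = 0 then mu({x}) = 0.
Checking each atom:
  x1: nu = 4 > 0 -> no constraint.
  x2: nu = 0, mu = 0 -> consistent with mu << nu.
  x3: nu = 1/3 > 0 -> no constraint.
  x4: nu = 0, mu = 0 -> consistent with mu << nu.
  x5: nu = 0, mu = 0 -> consistent with mu << nu.
No atom violates the condition. Therefore mu << nu.

yes


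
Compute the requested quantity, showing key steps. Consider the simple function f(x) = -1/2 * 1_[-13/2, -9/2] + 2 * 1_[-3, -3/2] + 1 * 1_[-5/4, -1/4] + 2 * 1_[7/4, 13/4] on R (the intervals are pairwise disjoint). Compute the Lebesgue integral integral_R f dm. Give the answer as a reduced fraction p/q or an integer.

For a simple function f = sum_i c_i * 1_{A_i} with disjoint A_i,
  integral f dm = sum_i c_i * m(A_i).
Lengths of the A_i:
  m(A_1) = -9/2 - (-13/2) = 2.
  m(A_2) = -3/2 - (-3) = 3/2.
  m(A_3) = -1/4 - (-5/4) = 1.
  m(A_4) = 13/4 - 7/4 = 3/2.
Contributions c_i * m(A_i):
  (-1/2) * (2) = -1.
  (2) * (3/2) = 3.
  (1) * (1) = 1.
  (2) * (3/2) = 3.
Total: -1 + 3 + 1 + 3 = 6.

6


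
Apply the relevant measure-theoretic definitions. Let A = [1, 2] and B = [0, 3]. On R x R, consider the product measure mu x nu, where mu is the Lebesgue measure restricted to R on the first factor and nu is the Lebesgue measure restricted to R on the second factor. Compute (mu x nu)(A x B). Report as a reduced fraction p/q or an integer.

For a measurable rectangle A x B, the product measure satisfies
  (mu x nu)(A x B) = mu(A) * nu(B).
  mu(A) = 1.
  nu(B) = 3.
  (mu x nu)(A x B) = 1 * 3 = 3.

3


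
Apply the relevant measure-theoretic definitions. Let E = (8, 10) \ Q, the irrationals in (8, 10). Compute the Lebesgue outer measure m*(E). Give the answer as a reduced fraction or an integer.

The interval I = (8, 10) has m(I) = 10 - 8 = 2 (endpoints are measure-zero, so open/closed/half-open agree). Write I = (I cap Q) u (I \ Q). The rationals in I are countable, so m*(I cap Q) = 0 (cover each rational by intervals whose total length is arbitrarily small). By countable subadditivity m*(I) <= m*(I cap Q) + m*(I \ Q), hence m*(I \ Q) >= m(I) = 2. The reverse inequality m*(I \ Q) <= m*(I) = 2 is trivial since (I \ Q) is a subset of I. Therefore m*(I \ Q) = 2.

2


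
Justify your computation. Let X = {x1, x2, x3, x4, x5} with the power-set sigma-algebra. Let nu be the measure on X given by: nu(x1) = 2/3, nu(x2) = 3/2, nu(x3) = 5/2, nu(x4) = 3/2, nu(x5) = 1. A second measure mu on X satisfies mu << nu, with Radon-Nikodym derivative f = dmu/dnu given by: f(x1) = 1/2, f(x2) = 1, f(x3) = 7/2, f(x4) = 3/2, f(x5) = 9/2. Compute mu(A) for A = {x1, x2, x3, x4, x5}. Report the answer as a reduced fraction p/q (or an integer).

By the defining property of the Radon-Nikodym derivative, for every measurable set A,
  mu(A) = integral_A f dnu.
Since nu is a discrete measure concentrated on the atoms of X, the integral over A reduces to the sum
  mu(A) = sum_{x in A} f(x) * nu({x}).
Computing each term:
  x1: f(x1) * nu(x1) = 1/2 * 2/3 = 1/3.
  x2: f(x2) * nu(x2) = 1 * 3/2 = 3/2.
  x3: f(x3) * nu(x3) = 7/2 * 5/2 = 35/4.
  x4: f(x4) * nu(x4) = 3/2 * 3/2 = 9/4.
  x5: f(x5) * nu(x5) = 9/2 * 1 = 9/2.
Summing: mu(A) = 1/3 + 3/2 + 35/4 + 9/4 + 9/2 = 52/3.

52/3


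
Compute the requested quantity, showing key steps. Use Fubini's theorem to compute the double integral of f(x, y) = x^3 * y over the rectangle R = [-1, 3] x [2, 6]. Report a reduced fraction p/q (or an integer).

f(x, y) is a tensor product of a function of x and a function of y, and both factors are bounded continuous (hence Lebesgue integrable) on the rectangle, so Fubini's theorem applies:
  integral_R f d(m x m) = (integral_a1^b1 x^3 dx) * (integral_a2^b2 y dy).
Inner integral in x: integral_{-1}^{3} x^3 dx = (3^4 - (-1)^4)/4
  = 20.
Inner integral in y: integral_{2}^{6} y dy = (6^2 - 2^2)/2
  = 16.
Product: (20) * (16) = 320.

320


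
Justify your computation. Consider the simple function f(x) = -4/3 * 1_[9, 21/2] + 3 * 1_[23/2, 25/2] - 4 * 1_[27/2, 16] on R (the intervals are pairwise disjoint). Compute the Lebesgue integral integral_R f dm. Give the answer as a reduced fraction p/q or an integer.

For a simple function f = sum_i c_i * 1_{A_i} with disjoint A_i,
  integral f dm = sum_i c_i * m(A_i).
Lengths of the A_i:
  m(A_1) = 21/2 - 9 = 3/2.
  m(A_2) = 25/2 - 23/2 = 1.
  m(A_3) = 16 - 27/2 = 5/2.
Contributions c_i * m(A_i):
  (-4/3) * (3/2) = -2.
  (3) * (1) = 3.
  (-4) * (5/2) = -10.
Total: -2 + 3 - 10 = -9.

-9


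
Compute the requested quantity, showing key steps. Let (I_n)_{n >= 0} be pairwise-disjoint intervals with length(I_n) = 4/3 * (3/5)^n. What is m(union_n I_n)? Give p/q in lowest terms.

By countable additivity of the Lebesgue measure on pairwise disjoint measurable sets,
  m(union_{n >= 0} I_n) = sum_{n >= 0} m(I_n) = sum_{n >= 0} a * r^n,
  with a = 4/3 and r = 3/5.
Since 0 < r = 3/5 < 1, the geometric series converges:
  sum_{n >= 0} a * r^n = a / (1 - r).
  = 4/3 / (1 - 3/5)
  = 4/3 / (2/5)
  = 10/3.

10/3


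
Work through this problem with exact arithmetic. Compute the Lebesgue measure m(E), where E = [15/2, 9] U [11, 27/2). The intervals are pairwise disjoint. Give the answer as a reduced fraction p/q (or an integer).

For pairwise disjoint intervals, m(union_i I_i) = sum_i m(I_i),
and m is invariant under swapping open/closed endpoints (single points have measure 0).
So m(E) = sum_i (b_i - a_i).
  I_1 has length 9 - 15/2 = 3/2.
  I_2 has length 27/2 - 11 = 5/2.
Summing:
  m(E) = 3/2 + 5/2 = 4.

4


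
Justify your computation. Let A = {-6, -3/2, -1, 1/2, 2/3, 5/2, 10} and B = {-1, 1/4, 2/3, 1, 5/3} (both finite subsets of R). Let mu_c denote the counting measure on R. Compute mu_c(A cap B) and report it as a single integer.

Counting measure on a finite set equals cardinality. mu_c(A cap B) = |A cap B| (elements appearing in both).
Enumerating the elements of A that also lie in B gives 2 element(s).
So mu_c(A cap B) = 2.

2


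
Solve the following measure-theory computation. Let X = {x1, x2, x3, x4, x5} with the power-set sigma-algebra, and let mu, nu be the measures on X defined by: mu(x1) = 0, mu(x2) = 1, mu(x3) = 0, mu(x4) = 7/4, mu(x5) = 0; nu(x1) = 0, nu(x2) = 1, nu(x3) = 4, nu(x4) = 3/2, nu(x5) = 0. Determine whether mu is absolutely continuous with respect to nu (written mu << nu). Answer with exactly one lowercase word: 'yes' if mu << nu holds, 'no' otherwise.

mu << nu means: every nu-null measurable set is also mu-null; equivalently, for every atom x, if nu({x}) = 0 then mu({x}) = 0.
Checking each atom:
  x1: nu = 0, mu = 0 -> consistent with mu << nu.
  x2: nu = 1 > 0 -> no constraint.
  x3: nu = 4 > 0 -> no constraint.
  x4: nu = 3/2 > 0 -> no constraint.
  x5: nu = 0, mu = 0 -> consistent with mu << nu.
No atom violates the condition. Therefore mu << nu.

yes


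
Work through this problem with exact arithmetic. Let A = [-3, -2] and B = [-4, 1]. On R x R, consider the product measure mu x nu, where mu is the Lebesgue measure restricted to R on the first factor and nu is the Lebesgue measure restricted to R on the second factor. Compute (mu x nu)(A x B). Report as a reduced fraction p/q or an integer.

For a measurable rectangle A x B, the product measure satisfies
  (mu x nu)(A x B) = mu(A) * nu(B).
  mu(A) = 1.
  nu(B) = 5.
  (mu x nu)(A x B) = 1 * 5 = 5.

5


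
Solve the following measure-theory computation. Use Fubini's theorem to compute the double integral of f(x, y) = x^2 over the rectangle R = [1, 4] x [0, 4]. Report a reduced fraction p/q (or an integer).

f(x, y) is a tensor product of a function of x and a function of y, and both factors are bounded continuous (hence Lebesgue integrable) on the rectangle, so Fubini's theorem applies:
  integral_R f d(m x m) = (integral_a1^b1 x^2 dx) * (integral_a2^b2 1 dy).
Inner integral in x: integral_{1}^{4} x^2 dx = (4^3 - 1^3)/3
  = 21.
Inner integral in y: integral_{0}^{4} 1 dy = (4^1 - 0^1)/1
  = 4.
Product: (21) * (4) = 84.

84
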